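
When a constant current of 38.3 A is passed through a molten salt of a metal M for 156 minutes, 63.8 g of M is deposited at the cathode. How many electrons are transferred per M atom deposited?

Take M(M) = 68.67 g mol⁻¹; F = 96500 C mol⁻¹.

Q = I·t = 38.30 A × 9360.0 s = 358500 C, so n(e⁻) = 358500/96500 = 3.715 mol.
n(M) deposited = 63.8 / 68.67 = 0.9291 mol.
Electrons per atom = n(e⁻)/n(M) = 3.715 / 0.9291 = 4.00 ≈ 4, so the ion is M⁴⁺.

4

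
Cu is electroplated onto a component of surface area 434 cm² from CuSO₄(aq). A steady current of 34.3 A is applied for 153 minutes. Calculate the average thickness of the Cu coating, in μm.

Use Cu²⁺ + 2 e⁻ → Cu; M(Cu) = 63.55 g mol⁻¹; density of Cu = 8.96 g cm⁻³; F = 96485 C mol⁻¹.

267 μm

Q = I·t = 34.30 × 9180.0 = 314900 C; n(e⁻) = 3.263 mol.
n(Cu) = n(e⁻)/2 = 1.632 mol, so m = 1.632 × 63.55 = 103.7 g.
Volume = m/ρ = 103.7 / 8.96 = 11.57 cm³.
Thickness = V/A = 11.57 / 434 = 0.0267 cm = 267 μm.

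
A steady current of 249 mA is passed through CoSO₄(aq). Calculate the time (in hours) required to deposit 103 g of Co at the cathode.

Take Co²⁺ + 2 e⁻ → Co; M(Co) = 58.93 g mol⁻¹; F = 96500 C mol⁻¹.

n(Co) = m/M = 103 / 58.93 = 1.748 mol.
Each Co atom requires 2 electrons, so n(e⁻) = 2 × 1.748 = 3.496 mol.
Q = n(e⁻)·F = 3.496 × 96500 = 337300 C.
t = Q/I = 337300 / 0.2490 A = 1355000 s = 376 h.

376 h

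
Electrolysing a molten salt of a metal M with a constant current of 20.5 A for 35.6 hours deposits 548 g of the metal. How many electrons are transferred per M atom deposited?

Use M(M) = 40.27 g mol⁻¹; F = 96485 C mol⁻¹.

Q = I·t = 20.50 A × 128160 s = 2627000 C, so n(e⁻) = 2627000/96485 = 27.23 mol.
n(M) deposited = 548 / 40.27 = 13.61 mol.
Electrons per atom = n(e⁻)/n(M) = 27.23 / 13.61 = 2.00 ≈ 2, so the ion is M²⁺.

2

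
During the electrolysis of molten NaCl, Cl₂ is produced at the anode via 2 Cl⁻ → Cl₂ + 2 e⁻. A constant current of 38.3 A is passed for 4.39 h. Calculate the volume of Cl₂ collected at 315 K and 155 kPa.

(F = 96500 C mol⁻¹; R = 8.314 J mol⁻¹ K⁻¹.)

Q = I·t = 38.30 A × 15804 s = 605300 C.
n(e⁻) = Q/F = 605300 / 96500 = 6.272 mol.
2 electrons are transferred per Cl₂ molecule, so n(Cl₂) = 6.272 / 2 = 3.136 mol.
V = nRT/P = (3.136 × 8.314 × 315) / (155 × 10³ Pa) = 0.0530 m³ = 53.0 L.

53.0 L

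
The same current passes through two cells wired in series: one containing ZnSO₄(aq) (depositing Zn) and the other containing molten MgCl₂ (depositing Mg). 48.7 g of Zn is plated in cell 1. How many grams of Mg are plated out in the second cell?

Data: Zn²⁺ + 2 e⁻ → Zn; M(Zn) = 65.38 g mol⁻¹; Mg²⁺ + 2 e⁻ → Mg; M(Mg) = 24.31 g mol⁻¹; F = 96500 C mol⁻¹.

n(Zn) = 48.7 / 65.38 = 0.7449 mol.
Since Zn²⁺ + 2 e⁻ → Zn, n(e⁻) passed = 2 × 0.7449 = 1.490 mol.
Cells in series carry the same charge, so the same 1.490 mol of electrons passes through cell 2.
Mg²⁺ + 2 e⁻ → Mg, so n(Mg) = 1.490 / 2 = 0.7449 mol.
m(Mg) = 0.7449 × 24.31 = 18.1 g.

18.1 g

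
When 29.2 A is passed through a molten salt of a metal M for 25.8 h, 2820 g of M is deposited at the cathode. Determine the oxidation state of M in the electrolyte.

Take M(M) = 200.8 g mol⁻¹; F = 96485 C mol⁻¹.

Q = I·t = 29.20 A × 92880 s = 2712000 C, so n(e⁻) = 2712000/96485 = 28.11 mol.
n(M) deposited = 2820 / 200.8 = 14.04 mol.
Electrons per atom = n(e⁻)/n(M) = 28.11 / 14.04 = 2.00 ≈ 2, so the ion is M²⁺.

+2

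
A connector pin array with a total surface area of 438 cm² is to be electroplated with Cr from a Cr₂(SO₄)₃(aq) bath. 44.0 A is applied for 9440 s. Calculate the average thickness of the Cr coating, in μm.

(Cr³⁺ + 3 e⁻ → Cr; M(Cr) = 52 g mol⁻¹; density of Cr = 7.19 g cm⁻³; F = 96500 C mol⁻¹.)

Q = I·t = 44.00 × 9440.0 = 415400 C; n(e⁻) = 4.304 mol.
n(Cr) = n(e⁻)/3 = 1.435 mol, so m = 1.435 × 52 = 74.61 g.
Volume = m/ρ = 74.61 / 7.19 = 10.38 cm³.
Thickness = V/A = 10.38 / 438 = 0.0237 cm = 237 μm.

237 μm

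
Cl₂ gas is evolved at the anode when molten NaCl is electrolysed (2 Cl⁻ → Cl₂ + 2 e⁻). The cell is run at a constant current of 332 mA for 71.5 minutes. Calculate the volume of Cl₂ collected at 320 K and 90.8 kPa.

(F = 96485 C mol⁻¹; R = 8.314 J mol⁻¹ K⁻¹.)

0.216 L

Q = I·t = 0.3320 A × 4290.0 s = 1424 C.
n(e⁻) = Q/F = 1424 / 96485 = 0.01476 mol.
2 electrons are transferred per Cl₂ molecule, so n(Cl₂) = 0.01476 / 2 = 0.007381 mol.
V = nRT/P = (0.007381 × 8.314 × 320) / (90.8 × 10³ Pa) = 2.16 × 10⁻⁴ m³ = 0.216 L.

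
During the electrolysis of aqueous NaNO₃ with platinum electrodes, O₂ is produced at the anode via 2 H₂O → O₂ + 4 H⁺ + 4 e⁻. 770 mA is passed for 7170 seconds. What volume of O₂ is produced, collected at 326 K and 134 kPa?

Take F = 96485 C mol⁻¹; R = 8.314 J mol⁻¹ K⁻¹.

Q = I·t = 0.7700 A × 7170.0 s = 5521 C.
n(e⁻) = Q/F = 5521 / 96485 = 0.05722 mol.
4 electrons are transferred per O₂ molecule, so n(O₂) = 0.05722 / 4 = 0.01431 mol.
V = nRT/P = (0.01431 × 8.314 × 326) / (134 × 10³ Pa) = 2.89 × 10⁻⁴ m³ = 0.289 L.

0.289 L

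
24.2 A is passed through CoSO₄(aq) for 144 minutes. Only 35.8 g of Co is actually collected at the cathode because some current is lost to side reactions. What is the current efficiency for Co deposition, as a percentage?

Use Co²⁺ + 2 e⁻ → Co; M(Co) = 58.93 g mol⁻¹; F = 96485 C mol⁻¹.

56.1 %

Q = I·t = 24.20 × 8640.0 = 209100 C; n(e⁻) = 209100/96485 = 2.167 mol.
Theoretical n(Co) = n(e⁻)/2 = 1.084 mol, i.e. m_theo = 1.084 × 58.93 = 63.85 g.
Efficiency = m_actual / m_theo = 35.8 / 63.85 = 56.1 %.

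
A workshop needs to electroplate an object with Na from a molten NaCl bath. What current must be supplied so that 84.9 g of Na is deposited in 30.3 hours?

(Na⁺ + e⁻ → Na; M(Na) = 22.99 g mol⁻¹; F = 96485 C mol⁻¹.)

n(Na) = 84.9 / 22.99 = 3.693 mol.
n(e⁻) = 1 × 3.693 = 3.693 mol.
Q = n(e⁻)·F = 3.693 × 96485 = 356300 C.
I = Q/t = 356300 / 109080 s = 3.27 A.

3.27 A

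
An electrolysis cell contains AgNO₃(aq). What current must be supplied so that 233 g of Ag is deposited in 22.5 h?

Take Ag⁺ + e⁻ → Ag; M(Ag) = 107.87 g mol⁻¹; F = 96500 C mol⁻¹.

2.57 A

n(Ag) = 233 / 107.87 = 2.160 mol.
n(e⁻) = 1 × 2.160 = 2.160 mol.
Q = n(e⁻)·F = 2.160 × 96500 = 208400 C.
I = Q/t = 208400 / 81000 s = 2.57 A.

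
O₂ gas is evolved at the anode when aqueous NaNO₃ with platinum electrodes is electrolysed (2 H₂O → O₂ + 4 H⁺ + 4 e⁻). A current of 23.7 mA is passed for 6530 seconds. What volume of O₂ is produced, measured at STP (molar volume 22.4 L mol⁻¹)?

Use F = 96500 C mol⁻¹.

0.00898 L

Q = I·t = 0.02370 A × 6530.0 s = 154.8 C.
n(e⁻) = Q/F = 154.8 / 96500 = 0.001604 mol.
4 electrons are transferred per O₂ molecule, so n(O₂) = 0.001604 / 4 = 0.0004009 mol.
V = n × V_m = 0.0004009 × 22.4 = 0.00898 L.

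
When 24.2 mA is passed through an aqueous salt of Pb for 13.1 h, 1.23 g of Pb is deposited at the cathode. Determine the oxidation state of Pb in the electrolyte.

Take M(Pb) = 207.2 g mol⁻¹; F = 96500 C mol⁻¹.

+2

Q = I·t = 0.02420 A × 47160 s = 1141 C, so n(e⁻) = 1141/96500 = 0.01183 mol.
n(Pb) deposited = 1.23 / 207.2 = 0.005936 mol.
Electrons per atom = n(e⁻)/n(Pb) = 0.01183 / 0.005936 = 1.99 ≈ 2, so the ion is Pb²⁺.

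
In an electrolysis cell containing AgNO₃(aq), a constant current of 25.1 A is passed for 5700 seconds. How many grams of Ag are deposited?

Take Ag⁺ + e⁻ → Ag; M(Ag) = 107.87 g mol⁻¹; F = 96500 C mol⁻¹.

160 g

Q = I·t = 25.10 A × 5700.0 s = 143100 C.
n(e⁻) = Q/F = 143100 / 96500 = 1.483 mol.
Ag⁺ + e⁻ → Ag, so n(Ag) = n(e⁻)/1 = 1.483 mol.
m = n·M = 1.483 × 107.87 = 160 g.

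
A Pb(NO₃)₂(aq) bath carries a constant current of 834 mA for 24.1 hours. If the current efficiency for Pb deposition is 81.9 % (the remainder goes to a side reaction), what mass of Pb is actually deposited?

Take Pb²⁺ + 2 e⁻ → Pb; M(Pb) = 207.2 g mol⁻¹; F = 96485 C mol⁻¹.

63.6 g

Q = I·t = 0.8340 × 86760 = 72360 C.
n(e⁻) = 72360/96485 = 0.7499 mol; theoretically n(Pb) = 0.7499/2 = 0.3750 mol, m_theo = 77.69 g.
At 81.9 % efficiency, m_actual = 0.819 × 77.69 = 63.6 g.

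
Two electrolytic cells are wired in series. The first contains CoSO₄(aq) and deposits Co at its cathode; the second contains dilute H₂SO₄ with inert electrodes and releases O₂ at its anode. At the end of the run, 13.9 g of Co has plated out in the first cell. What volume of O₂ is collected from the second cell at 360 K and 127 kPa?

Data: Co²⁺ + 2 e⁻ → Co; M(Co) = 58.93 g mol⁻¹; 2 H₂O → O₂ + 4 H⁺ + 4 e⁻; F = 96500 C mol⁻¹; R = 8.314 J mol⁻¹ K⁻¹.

2.78 L

n(Co) = 13.9 / 58.93 = 0.2359 mol, so n(e⁻) = 2 × 0.2359 = 0.4717 mol.
The cells are in series, so the same 0.4717 mol of electrons passes through the second cell.
2 H₂O → O₂ + 4 H⁺ + 4 e⁻ — 4 mol e⁻ per mol O₂, so n(O₂) = 0.4717/4 = 0.1179 mol.
V = nRT/P = (0.1179 × 8.314 × 360) / (127 × 10³) = 0.00278 m³ = 2.78 L.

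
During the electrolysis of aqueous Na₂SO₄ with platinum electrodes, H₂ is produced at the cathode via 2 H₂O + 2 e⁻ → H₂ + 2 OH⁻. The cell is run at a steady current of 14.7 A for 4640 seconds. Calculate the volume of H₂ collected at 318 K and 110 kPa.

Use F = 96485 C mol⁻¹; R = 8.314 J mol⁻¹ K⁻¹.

Q = I·t = 14.70 A × 4640.0 s = 68210 C.
n(e⁻) = Q/F = 68210 / 96485 = 0.7069 mol.
2 electrons are transferred per H₂ molecule, so n(H₂) = 0.7069 / 2 = 0.3535 mol.
V = nRT/P = (0.3535 × 8.314 × 318) / (110 × 10³ Pa) = 0.00850 m³ = 8.50 L.

8.50 L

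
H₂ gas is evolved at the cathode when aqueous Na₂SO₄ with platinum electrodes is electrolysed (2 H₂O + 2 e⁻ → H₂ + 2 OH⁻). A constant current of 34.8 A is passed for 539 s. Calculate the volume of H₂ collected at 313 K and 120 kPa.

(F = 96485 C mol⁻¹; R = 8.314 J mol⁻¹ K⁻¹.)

2.11 L

Q = I·t = 34.80 A × 539.00 s = 18760 C.
n(e⁻) = Q/F = 18760 / 96485 = 0.1944 mol.
2 electrons are transferred per H₂ molecule, so n(H₂) = 0.1944 / 2 = 0.09720 mol.
V = nRT/P = (0.09720 × 8.314 × 313) / (120 × 10³ Pa) = 0.00211 m³ = 2.11 L.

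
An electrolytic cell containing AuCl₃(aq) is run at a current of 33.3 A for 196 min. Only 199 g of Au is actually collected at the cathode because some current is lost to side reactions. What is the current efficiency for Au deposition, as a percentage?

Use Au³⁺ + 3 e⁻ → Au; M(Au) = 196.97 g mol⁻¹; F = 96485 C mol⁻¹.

74.7 %

Q = I·t = 33.30 × 11760 = 391600 C; n(e⁻) = 391600/96485 = 4.059 mol.
Theoretical n(Au) = n(e⁻)/3 = 1.353 mol, i.e. m_theo = 1.353 × 196.97 = 266.5 g.
Efficiency = m_actual / m_theo = 199 / 266.5 = 74.7 %.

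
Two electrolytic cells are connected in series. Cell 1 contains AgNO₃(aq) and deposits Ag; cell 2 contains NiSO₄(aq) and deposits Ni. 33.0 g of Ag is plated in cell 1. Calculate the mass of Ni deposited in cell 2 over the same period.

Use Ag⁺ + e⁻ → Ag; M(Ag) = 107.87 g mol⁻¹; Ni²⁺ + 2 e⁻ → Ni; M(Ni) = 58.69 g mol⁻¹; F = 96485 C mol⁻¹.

n(Ag) = 33.0 / 107.87 = 0.3059 mol.
Since Ag⁺ + e⁻ → Ag, n(e⁻) passed = 1 × 0.3059 = 0.3059 mol.
Cells in series carry the same charge, so the same 0.3059 mol of electrons passes through cell 2.
Ni²⁺ + 2 e⁻ → Ni, so n(Ni) = 0.3059 / 2 = 0.1530 mol.
m(Ni) = 0.1530 × 58.69 = 8.98 g.

8.98 g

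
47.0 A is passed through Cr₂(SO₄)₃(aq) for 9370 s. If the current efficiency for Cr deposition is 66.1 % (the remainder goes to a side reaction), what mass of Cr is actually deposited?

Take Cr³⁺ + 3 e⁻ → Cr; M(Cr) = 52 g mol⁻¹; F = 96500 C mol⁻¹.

Q = I·t = 47.00 × 9370.0 = 440400 C.
n(e⁻) = 440400/96500 = 4.564 mol; theoretically n(Cr) = 4.564/3 = 1.521 mol, m_theo = 79.10 g.
At 66.1 % efficiency, m_actual = 0.661 × 79.10 = 52.3 g.

52.3 g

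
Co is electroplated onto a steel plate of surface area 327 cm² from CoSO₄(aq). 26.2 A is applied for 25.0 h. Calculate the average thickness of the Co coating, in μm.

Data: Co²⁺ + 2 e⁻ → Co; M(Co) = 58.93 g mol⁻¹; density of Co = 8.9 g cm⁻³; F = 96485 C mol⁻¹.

Q = I·t = 26.20 × 90000 = 2358000 C; n(e⁻) = 24.44 mol.
n(Co) = n(e⁻)/2 = 12.22 mol, so m = 12.22 × 58.93 = 720.1 g.
Volume = m/ρ = 720.1 / 8.9 = 80.91 cm³.
Thickness = V/A = 80.91 / 327 = 0.247 cm = 2470 μm.

2470 μm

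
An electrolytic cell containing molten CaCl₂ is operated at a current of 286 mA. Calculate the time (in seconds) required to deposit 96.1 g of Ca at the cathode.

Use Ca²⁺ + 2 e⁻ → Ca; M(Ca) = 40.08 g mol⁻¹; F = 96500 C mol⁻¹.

1.62 × 10⁶ s

n(Ca) = m/M = 96.1 / 40.08 = 2.398 mol.
Each Ca atom requires 2 electrons, so n(e⁻) = 2 × 2.398 = 4.795 mol.
Q = n(e⁻)·F = 4.795 × 96500 = 462800 C.
t = Q/I = 462800 / 0.2860 A = 1618000 s.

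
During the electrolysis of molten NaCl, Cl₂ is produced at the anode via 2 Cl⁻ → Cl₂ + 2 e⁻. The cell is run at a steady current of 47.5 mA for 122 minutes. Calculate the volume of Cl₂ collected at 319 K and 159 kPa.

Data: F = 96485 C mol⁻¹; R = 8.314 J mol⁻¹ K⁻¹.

0.0301 L

Q = I·t = 0.04750 A × 7320.0 s = 347.7 C.
n(e⁻) = Q/F = 347.7 / 96485 = 0.003604 mol.
2 electrons are transferred per Cl₂ molecule, so n(Cl₂) = 0.003604 / 2 = 0.001802 mol.
V = nRT/P = (0.001802 × 8.314 × 319) / (159 × 10³ Pa) = 3.01 × 10⁻⁵ m³ = 0.0301 L.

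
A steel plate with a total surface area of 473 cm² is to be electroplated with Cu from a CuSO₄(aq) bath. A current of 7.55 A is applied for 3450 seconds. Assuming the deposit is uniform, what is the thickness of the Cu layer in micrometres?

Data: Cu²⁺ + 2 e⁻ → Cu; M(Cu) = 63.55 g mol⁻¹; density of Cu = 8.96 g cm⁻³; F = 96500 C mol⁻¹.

20.2 μm

Q = I·t = 7.550 × 3450.0 = 26050 C; n(e⁻) = 0.2699 mol.
n(Cu) = n(e⁻)/2 = 0.1350 mol, so m = 0.1350 × 63.55 = 8.577 g.
Volume = m/ρ = 8.577 / 8.96 = 0.9572 cm³.
Thickness = V/A = 0.9572 / 473 = 0.00202 cm = 20.2 μm.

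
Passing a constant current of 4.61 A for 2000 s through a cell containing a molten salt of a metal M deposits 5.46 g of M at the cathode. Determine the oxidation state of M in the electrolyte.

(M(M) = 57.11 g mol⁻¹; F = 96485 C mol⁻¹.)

+1

Q = I·t = 4.610 A × 2000.0 s = 9220 C, so n(e⁻) = 9220/96485 = 0.09556 mol.
n(M) deposited = 5.46 / 57.11 = 0.09560 mol.
Electrons per atom = n(e⁻)/n(M) = 0.09556 / 0.09560 = 1.00 ≈ 1, so the ion is M⁺.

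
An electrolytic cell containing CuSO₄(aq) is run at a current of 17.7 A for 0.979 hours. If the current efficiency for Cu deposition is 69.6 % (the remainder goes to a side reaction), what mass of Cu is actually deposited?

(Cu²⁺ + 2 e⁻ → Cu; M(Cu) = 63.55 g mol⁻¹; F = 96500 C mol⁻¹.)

Q = I·t = 17.70 × 3524.4 = 62380 C.
n(e⁻) = 62380/96500 = 0.6464 mol; theoretically n(Cu) = 0.6464/2 = 0.3232 mol, m_theo = 20.54 g.
At 69.6 % efficiency, m_actual = 0.696 × 20.54 = 14.3 g.

14.3 g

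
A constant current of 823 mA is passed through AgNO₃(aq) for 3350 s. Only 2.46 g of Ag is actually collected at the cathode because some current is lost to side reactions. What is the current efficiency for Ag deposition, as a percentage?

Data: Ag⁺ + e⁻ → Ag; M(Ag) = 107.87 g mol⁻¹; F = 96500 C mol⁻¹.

79.8 %

Q = I·t = 0.8230 × 3350.0 = 2757 C; n(e⁻) = 2757/96500 = 0.02857 mol.
Theoretical n(Ag) = n(e⁻)/1 = 0.02857 mol, i.e. m_theo = 0.02857 × 107.87 = 3.082 g.
Efficiency = m_actual / m_theo = 2.46 / 3.082 = 79.8 %.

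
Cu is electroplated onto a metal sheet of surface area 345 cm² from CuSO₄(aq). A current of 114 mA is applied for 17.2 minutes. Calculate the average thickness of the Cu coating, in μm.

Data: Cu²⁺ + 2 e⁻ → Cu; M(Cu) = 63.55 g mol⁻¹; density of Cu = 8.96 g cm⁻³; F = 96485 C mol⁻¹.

0.125 μm

Q = I·t = 0.1140 × 1032.0 = 117.6 C; n(e⁻) = 0.001219 mol.
n(Cu) = n(e⁻)/2 = 0.0006097 mol, so m = 0.0006097 × 63.55 = 0.03874 g.
Volume = m/ρ = 0.03874 / 8.96 = 0.004324 cm³.
Thickness = V/A = 0.004324 / 345 = 1.25 × 10⁻⁵ cm = 0.125 μm.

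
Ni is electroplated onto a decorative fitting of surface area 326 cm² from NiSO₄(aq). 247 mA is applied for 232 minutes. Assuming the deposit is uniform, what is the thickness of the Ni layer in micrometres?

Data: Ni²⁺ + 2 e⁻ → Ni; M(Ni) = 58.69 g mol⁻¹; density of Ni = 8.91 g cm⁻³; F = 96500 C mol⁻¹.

3.60 μm

Q = I·t = 0.2470 × 13920 = 3438 C; n(e⁻) = 0.03563 mol.
n(Ni) = n(e⁻)/2 = 0.01781 mol, so m = 0.01781 × 58.69 = 1.046 g.
Volume = m/ρ = 1.046 / 8.91 = 0.1173 cm³.
Thickness = V/A = 0.1173 / 326 = 3.60 × 10⁻⁴ cm = 3.60 μm.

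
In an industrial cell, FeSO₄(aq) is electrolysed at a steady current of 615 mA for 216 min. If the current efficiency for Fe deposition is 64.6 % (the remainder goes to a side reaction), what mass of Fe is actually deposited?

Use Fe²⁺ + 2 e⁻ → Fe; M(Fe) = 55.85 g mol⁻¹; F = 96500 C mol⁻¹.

1.49 g

Q = I·t = 0.6150 × 12960 = 7970 C.
n(e⁻) = 7970/96500 = 0.08259 mol; theoretically n(Fe) = 0.08259/2 = 0.04130 mol, m_theo = 2.306 g.
At 64.6 % efficiency, m_actual = 0.646 × 2.306 = 1.49 g.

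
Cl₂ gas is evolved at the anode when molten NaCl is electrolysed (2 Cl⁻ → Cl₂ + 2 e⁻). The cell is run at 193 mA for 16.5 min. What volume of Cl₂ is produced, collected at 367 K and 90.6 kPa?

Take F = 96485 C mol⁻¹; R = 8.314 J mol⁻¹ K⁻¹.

Q = I·t = 0.1930 A × 990.00 s = 191.1 C.
n(e⁻) = Q/F = 191.1 / 96485 = 0.001980 mol.
2 electrons are transferred per Cl₂ molecule, so n(Cl₂) = 0.001980 / 2 = 0.0009902 mol.
V = nRT/P = (0.0009902 × 8.314 × 367) / (90.6 × 10³ Pa) = 3.33 × 10⁻⁵ m³ = 0.0333 L.

0.0333 L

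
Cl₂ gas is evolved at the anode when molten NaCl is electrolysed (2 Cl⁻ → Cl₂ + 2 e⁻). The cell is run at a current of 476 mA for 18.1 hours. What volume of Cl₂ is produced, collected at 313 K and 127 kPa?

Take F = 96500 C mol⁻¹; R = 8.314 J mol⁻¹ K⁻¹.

Q = I·t = 0.4760 A × 65160 s = 31020 C.
n(e⁻) = Q/F = 31020 / 96500 = 0.3214 mol.
2 electrons are transferred per Cl₂ molecule, so n(Cl₂) = 0.3214 / 2 = 0.1607 mol.
V = nRT/P = (0.1607 × 8.314 × 313) / (127 × 10³ Pa) = 0.00329 m³ = 3.29 L.

3.29 L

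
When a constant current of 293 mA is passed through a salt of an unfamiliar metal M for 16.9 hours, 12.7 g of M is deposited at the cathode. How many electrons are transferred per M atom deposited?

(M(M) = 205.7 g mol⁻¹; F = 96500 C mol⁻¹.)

3

Q = I·t = 0.2930 A × 60840 s = 17830 C, so n(e⁻) = 17830/96500 = 0.1847 mol.
n(M) deposited = 12.7 / 205.7 = 0.06174 mol.
Electrons per atom = n(e⁻)/n(M) = 0.1847 / 0.06174 = 2.99 ≈ 3, so the ion is M³⁺.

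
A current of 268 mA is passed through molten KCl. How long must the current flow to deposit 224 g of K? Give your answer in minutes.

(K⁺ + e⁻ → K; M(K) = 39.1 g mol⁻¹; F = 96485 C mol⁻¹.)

n(K) = m/M = 224 / 39.1 = 5.729 mol.
Each K atom requires 1 electron, so n(e⁻) = 1 × 5.729 = 5.729 mol.
Q = n(e⁻)·F = 5.729 × 96485 = 552800 C.
t = Q/I = 552800 / 0.2680 A = 2063000 s = 34400 min.

34400 min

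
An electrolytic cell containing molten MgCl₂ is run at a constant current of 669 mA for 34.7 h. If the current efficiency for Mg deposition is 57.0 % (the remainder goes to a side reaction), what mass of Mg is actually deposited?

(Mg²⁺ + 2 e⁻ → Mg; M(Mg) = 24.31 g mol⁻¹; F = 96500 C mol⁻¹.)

6.00 g

Q = I·t = 0.6690 × 124920 = 83570 C.
n(e⁻) = 83570/96500 = 0.8660 mol; theoretically n(Mg) = 0.8660/2 = 0.4330 mol, m_theo = 10.53 g.
At 57.0 % efficiency, m_actual = 0.570 × 10.53 = 6.00 g.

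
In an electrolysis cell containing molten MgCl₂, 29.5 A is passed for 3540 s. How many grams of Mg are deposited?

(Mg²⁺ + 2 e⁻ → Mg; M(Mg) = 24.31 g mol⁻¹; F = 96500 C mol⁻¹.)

Q = I·t = 29.50 A × 3540.0 s = 104400 C.
n(e⁻) = Q/F = 104400 / 96500 = 1.082 mol.
Mg²⁺ + 2 e⁻ → Mg, so n(Mg) = n(e⁻)/2 = 0.5411 mol.
m = n·M = 0.5411 × 24.31 = 13.2 g.

13.2 g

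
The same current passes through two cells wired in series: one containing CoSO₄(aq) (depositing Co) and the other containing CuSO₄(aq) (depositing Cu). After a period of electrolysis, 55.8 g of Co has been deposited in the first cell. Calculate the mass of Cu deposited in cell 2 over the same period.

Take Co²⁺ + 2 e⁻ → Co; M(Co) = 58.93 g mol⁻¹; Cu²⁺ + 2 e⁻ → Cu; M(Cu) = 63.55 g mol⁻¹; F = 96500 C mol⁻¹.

n(Co) = 55.8 / 58.93 = 0.9469 mol.
Since Co²⁺ + 2 e⁻ → Co, n(e⁻) passed = 2 × 0.9469 = 1.894 mol.
Cells in series carry the same charge, so the same 1.894 mol of electrons passes through cell 2.
Cu²⁺ + 2 e⁻ → Cu, so n(Cu) = 1.894 / 2 = 0.9469 mol.
m(Cu) = 0.9469 × 63.55 = 60.2 g.

60.2 g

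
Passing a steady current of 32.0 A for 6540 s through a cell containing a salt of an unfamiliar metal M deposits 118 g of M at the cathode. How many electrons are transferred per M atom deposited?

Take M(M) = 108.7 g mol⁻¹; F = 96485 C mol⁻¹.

Q = I·t = 32.00 A × 6540.0 s = 209300 C, so n(e⁻) = 209300/96485 = 2.169 mol.
n(M) deposited = 118 / 108.7 = 1.086 mol.
Electrons per atom = n(e⁻)/n(M) = 2.169 / 1.086 = 2.00 ≈ 2, so the ion is M²⁺.

2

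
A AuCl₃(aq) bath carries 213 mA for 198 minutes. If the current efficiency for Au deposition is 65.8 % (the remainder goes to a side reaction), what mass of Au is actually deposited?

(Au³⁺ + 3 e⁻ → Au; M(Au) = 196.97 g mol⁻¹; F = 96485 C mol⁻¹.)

Q = I·t = 0.2130 × 11880 = 2530 C.
n(e⁻) = 2530/96485 = 0.02623 mol; theoretically n(Au) = 0.02623/3 = 0.008742 mol, m_theo = 1.722 g.
At 65.8 % efficiency, m_actual = 0.658 × 1.722 = 1.13 g.

1.13 g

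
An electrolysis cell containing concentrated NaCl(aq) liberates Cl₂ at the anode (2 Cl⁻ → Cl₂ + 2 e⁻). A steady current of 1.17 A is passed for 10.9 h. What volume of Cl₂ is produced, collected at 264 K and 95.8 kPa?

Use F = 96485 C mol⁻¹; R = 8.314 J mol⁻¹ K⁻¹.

5.45 L

Q = I·t = 1.170 A × 39240 s = 45910 C.
n(e⁻) = Q/F = 45910 / 96485 = 0.4758 mol.
2 electrons are transferred per Cl₂ molecule, so n(Cl₂) = 0.4758 / 2 = 0.2379 mol.
V = nRT/P = (0.2379 × 8.314 × 264) / (95.8 × 10³ Pa) = 0.00545 m³ = 5.45 L.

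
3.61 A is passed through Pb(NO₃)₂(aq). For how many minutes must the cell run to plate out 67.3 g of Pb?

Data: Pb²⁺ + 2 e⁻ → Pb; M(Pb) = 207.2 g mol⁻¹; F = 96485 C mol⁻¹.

n(Pb) = m/M = 67.3 / 207.2 = 0.3248 mol.
Each Pb atom requires 2 electrons, so n(e⁻) = 2 × 0.3248 = 0.6496 mol.
Q = n(e⁻)·F = 0.6496 × 96485 = 62680 C.
t = Q/I = 62680 / 3.610 A = 17360 s = 289 min.

289 min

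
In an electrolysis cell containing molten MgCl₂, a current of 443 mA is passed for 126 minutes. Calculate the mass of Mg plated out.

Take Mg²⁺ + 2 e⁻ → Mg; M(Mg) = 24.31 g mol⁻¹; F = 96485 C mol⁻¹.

Q = I·t = 0.4430 A × 7560.0 s = 3349 C.
n(e⁻) = Q/F = 3349 / 96485 = 0.03471 mol.
Mg²⁺ + 2 e⁻ → Mg, so n(Mg) = n(e⁻)/2 = 0.01736 mol.
m = n·M = 0.01736 × 24.31 = 0.422 g.

0.422 g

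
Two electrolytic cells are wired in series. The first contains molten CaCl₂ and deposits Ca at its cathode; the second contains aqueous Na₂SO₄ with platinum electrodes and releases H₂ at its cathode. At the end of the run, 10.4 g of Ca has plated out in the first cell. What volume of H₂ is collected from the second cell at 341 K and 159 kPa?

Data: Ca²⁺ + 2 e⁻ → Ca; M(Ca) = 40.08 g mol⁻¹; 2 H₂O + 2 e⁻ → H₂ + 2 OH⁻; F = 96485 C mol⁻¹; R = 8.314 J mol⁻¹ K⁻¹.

n(Ca) = 10.4 / 40.08 = 0.2595 mol, so n(e⁻) = 2 × 0.2595 = 0.5190 mol.
The cells are in series, so the same 0.5190 mol of electrons passes through the second cell.
2 H₂O + 2 e⁻ → H₂ + 2 OH⁻ — 2 mol e⁻ per mol H₂, so n(H₂) = 0.5190/2 = 0.2595 mol.
V = nRT/P = (0.2595 × 8.314 × 341) / (159 × 10³) = 0.00463 m³ = 4.63 L.

4.63 L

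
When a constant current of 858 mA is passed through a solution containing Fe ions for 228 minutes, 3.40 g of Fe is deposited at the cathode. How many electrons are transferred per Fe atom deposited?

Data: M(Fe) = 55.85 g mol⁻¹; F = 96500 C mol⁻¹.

Q = I·t = 0.8580 A × 13680 s = 11740 C, so n(e⁻) = 11740/96500 = 0.1216 mol.
n(Fe) deposited = 3.40 / 55.85 = 0.06088 mol.
Electrons per atom = n(e⁻)/n(Fe) = 0.1216 / 0.06088 = 2.00 ≈ 2, so the ion is Fe²⁺.

2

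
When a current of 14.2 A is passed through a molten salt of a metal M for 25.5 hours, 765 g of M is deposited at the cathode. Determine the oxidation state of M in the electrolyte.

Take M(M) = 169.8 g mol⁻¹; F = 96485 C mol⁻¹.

+3

Q = I·t = 14.20 A × 91800 s = 1304000 C, so n(e⁻) = 1304000/96485 = 13.51 mol.
n(M) deposited = 765 / 169.8 = 4.505 mol.
Electrons per atom = n(e⁻)/n(M) = 13.51 / 4.505 = 3.00 ≈ 3, so the ion is M³⁺.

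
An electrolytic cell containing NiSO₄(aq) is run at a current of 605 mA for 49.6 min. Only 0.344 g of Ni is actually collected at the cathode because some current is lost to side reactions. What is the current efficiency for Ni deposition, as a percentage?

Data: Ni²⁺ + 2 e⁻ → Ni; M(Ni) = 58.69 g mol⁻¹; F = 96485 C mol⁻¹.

62.8 %

Q = I·t = 0.6050 × 2976.0 = 1800 C; n(e⁻) = 1800/96485 = 0.01866 mol.
Theoretical n(Ni) = n(e⁻)/2 = 0.009330 mol, i.e. m_theo = 0.009330 × 58.69 = 0.5476 g.
Efficiency = m_actual / m_theo = 0.344 / 0.5476 = 62.8 %.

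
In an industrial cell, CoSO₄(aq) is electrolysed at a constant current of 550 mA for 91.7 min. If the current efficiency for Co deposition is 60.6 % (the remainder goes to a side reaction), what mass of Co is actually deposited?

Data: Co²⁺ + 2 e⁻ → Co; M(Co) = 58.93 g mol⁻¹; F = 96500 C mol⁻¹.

Q = I·t = 0.5500 × 5502.0 = 3026 C.
n(e⁻) = 3026/96500 = 0.03136 mol; theoretically n(Co) = 0.03136/2 = 0.01568 mol, m_theo = 0.9240 g.
At 60.6 % efficiency, m_actual = 0.606 × 0.9240 = 0.560 g.

0.560 g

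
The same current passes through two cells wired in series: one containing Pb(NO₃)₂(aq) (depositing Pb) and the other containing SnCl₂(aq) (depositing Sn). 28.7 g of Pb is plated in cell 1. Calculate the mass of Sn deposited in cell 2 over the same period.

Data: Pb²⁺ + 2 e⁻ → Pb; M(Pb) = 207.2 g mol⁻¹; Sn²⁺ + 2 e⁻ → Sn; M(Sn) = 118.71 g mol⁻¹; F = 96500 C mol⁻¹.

16.4 g

n(Pb) = 28.7 / 207.2 = 0.1385 mol.
Since Pb²⁺ + 2 e⁻ → Pb, n(e⁻) passed = 2 × 0.1385 = 0.2770 mol.
Cells in series carry the same charge, so the same 0.2770 mol of electrons passes through cell 2.
Sn²⁺ + 2 e⁻ → Sn, so n(Sn) = 0.2770 / 2 = 0.1385 mol.
m(Sn) = 0.1385 × 118.71 = 16.4 g.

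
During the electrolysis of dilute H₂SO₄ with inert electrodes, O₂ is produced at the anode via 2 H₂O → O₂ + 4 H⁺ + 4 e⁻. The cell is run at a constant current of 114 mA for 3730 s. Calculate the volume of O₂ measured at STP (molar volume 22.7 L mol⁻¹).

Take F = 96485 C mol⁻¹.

Q = I·t = 0.1140 A × 3730.0 s = 425.2 C.
n(e⁻) = Q/F = 425.2 / 96485 = 0.004407 mol.
4 electrons are transferred per O₂ molecule, so n(O₂) = 0.004407 / 4 = 0.001102 mol.
V = n × V_m = 0.001102 × 22.7 = 0.0250 L.

0.0250 L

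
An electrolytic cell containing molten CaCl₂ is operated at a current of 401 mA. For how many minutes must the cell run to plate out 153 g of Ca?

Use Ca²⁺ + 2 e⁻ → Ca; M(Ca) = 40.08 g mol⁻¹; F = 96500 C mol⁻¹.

n(Ca) = m/M = 153 / 40.08 = 3.817 mol.
Each Ca atom requires 2 electrons, so n(e⁻) = 2 × 3.817 = 7.635 mol.
Q = n(e⁻)·F = 7.635 × 96500 = 736800 C.
t = Q/I = 736800 / 0.4010 A = 1837000 s = 30600 min.

30600 min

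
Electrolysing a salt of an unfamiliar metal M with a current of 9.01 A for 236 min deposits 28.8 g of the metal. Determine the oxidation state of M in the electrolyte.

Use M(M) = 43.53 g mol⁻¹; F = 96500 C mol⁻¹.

Q = I·t = 9.010 A × 14160 s = 127600 C, so n(e⁻) = 127600/96500 = 1.322 mol.
n(M) deposited = 28.8 / 43.53 = 0.6616 mol.
Electrons per atom = n(e⁻)/n(M) = 1.322 / 0.6616 = 2.00 ≈ 2, so the ion is M²⁺.

+2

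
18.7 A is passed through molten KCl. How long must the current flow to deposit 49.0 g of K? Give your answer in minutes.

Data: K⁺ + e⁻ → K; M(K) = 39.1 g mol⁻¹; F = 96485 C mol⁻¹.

108 min

n(K) = m/M = 49.0 / 39.1 = 1.253 mol.
Each K atom requires 1 electron, so n(e⁻) = 1 × 1.253 = 1.253 mol.
Q = n(e⁻)·F = 1.253 × 96485 = 120900 C.
t = Q/I = 120900 / 18.70 A = 6466 s = 108 min.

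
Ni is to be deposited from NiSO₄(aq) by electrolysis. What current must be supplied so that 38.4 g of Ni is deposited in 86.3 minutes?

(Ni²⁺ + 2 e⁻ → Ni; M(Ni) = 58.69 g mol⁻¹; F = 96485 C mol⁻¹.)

n(Ni) = 38.4 / 58.69 = 0.6543 mol.
n(e⁻) = 2 × 0.6543 = 1.309 mol.
Q = n(e⁻)·F = 1.309 × 96485 = 126300 C.
I = Q/t = 126300 / 5178.0 s = 24.4 A.

24.4 A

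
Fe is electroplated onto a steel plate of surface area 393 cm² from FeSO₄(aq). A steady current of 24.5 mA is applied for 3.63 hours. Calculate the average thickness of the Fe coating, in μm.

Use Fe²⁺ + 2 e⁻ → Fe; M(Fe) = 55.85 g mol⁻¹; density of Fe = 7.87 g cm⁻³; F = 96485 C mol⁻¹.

Q = I·t = 0.02450 × 13068 = 320.2 C; n(e⁻) = 0.003318 mol.
n(Fe) = n(e⁻)/2 = 0.001659 mol, so m = 0.001659 × 55.85 = 0.09266 g.
Volume = m/ρ = 0.09266 / 7.87 = 0.01177 cm³.
Thickness = V/A = 0.01177 / 393 = 3.00 × 10⁻⁵ cm = 0.300 μm.

0.300 μm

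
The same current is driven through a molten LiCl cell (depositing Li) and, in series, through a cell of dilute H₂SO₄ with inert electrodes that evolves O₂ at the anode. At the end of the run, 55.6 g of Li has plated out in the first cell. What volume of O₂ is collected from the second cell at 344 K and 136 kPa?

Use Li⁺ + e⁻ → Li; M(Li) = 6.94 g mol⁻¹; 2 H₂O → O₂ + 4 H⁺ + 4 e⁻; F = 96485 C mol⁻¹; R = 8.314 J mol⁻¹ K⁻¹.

42.1 L

n(Li) = 55.6 / 6.94 = 8.012 mol, so n(e⁻) = 1 × 8.012 = 8.012 mol.
The cells are in series, so the same 8.012 mol of electrons passes through the second cell.
2 H₂O → O₂ + 4 H⁺ + 4 e⁻ — 4 mol e⁻ per mol O₂, so n(O₂) = 8.012/4 = 2.003 mol.
V = nRT/P = (2.003 × 8.314 × 344) / (136 × 10³) = 0.0421 m³ = 42.1 L.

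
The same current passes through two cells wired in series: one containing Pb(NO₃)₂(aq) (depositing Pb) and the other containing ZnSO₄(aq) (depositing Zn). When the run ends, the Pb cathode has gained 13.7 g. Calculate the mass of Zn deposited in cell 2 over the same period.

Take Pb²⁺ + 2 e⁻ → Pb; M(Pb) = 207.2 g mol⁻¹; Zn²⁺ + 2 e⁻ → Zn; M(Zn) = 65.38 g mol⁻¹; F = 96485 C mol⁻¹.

n(Pb) = 13.7 / 207.2 = 0.06612 mol.
Since Pb²⁺ + 2 e⁻ → Pb, n(e⁻) passed = 2 × 0.06612 = 0.1322 mol.
Cells in series carry the same charge, so the same 0.1322 mol of electrons passes through cell 2.
Zn²⁺ + 2 e⁻ → Zn, so n(Zn) = 0.1322 / 2 = 0.06612 mol.
m(Zn) = 0.06612 × 65.38 = 4.32 g.

4.32 g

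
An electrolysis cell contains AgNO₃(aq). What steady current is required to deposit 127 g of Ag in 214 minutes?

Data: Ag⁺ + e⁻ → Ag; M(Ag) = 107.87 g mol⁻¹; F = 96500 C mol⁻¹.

n(Ag) = 127 / 107.87 = 1.177 mol.
n(e⁻) = 1 × 1.177 = 1.177 mol.
Q = n(e⁻)·F = 1.177 × 96500 = 113600 C.
I = Q/t = 113600 / 12840 s = 8.85 A.

8.85 A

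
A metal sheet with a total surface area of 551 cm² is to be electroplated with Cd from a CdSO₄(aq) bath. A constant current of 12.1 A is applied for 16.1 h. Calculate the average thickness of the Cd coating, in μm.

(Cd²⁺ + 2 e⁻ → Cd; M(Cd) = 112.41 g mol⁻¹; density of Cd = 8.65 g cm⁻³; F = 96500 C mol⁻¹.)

Q = I·t = 12.10 × 57960 = 701300 C; n(e⁻) = 7.268 mol.
n(Cd) = n(e⁻)/2 = 3.634 mol, so m = 3.634 × 112.41 = 408.5 g.
Volume = m/ρ = 408.5 / 8.65 = 47.22 cm³.
Thickness = V/A = 47.22 / 551 = 0.0857 cm = 857 μm.

857 μm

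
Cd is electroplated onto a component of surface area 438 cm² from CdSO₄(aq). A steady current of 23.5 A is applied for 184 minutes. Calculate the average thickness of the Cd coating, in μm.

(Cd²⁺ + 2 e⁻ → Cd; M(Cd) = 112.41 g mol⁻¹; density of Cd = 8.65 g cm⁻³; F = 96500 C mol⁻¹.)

Q = I·t = 23.50 × 11040 = 259400 C; n(e⁻) = 2.688 mol.
n(Cd) = n(e⁻)/2 = 1.344 mol, so m = 1.344 × 112.41 = 151.1 g.
Volume = m/ρ = 151.1 / 8.65 = 17.47 cm³.
Thickness = V/A = 17.47 / 438 = 0.0399 cm = 399 μm.

399 μm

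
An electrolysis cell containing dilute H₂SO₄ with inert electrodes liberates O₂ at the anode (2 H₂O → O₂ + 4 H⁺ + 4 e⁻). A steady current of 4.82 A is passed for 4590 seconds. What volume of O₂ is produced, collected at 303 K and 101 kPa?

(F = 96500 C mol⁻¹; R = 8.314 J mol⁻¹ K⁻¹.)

Q = I·t = 4.820 A × 4590.0 s = 22120 C.
n(e⁻) = Q/F = 22120 / 96500 = 0.2293 mol.
4 electrons are transferred per O₂ molecule, so n(O₂) = 0.2293 / 4 = 0.05732 mol.
V = nRT/P = (0.05732 × 8.314 × 303) / (101 × 10³ Pa) = 0.00143 m³ = 1.43 L.

1.43 L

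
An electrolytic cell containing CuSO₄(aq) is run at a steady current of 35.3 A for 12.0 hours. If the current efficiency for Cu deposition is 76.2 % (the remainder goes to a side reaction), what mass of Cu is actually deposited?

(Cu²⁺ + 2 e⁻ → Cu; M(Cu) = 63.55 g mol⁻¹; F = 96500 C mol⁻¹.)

383 g

Q = I·t = 35.30 × 43200 = 1525000 C.
n(e⁻) = 1525000/96500 = 15.80 mol; theoretically n(Cu) = 15.80/2 = 7.901 mol, m_theo = 502.1 g.
At 76.2 % efficiency, m_actual = 0.762 × 502.1 = 383 g.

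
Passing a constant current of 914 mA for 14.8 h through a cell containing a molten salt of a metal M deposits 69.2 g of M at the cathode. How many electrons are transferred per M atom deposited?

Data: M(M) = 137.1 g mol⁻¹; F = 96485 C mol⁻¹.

Q = I·t = 0.9140 A × 53280 s = 48700 C, so n(e⁻) = 48700/96485 = 0.5047 mol.
n(M) deposited = 69.2 / 137.1 = 0.5047 mol.
Electrons per atom = n(e⁻)/n(M) = 0.5047 / 0.5047 = 1.00 ≈ 1, so the ion is M⁺.

1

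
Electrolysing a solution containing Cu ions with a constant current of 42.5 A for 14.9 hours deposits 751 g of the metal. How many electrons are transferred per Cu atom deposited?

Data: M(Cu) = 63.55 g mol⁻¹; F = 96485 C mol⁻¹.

Q = I·t = 42.50 A × 53640 s = 2280000 C, so n(e⁻) = 2280000/96485 = 23.63 mol.
n(Cu) deposited = 751 / 63.55 = 11.82 mol.
Electrons per atom = n(e⁻)/n(Cu) = 23.63 / 11.82 = 2.00 ≈ 2, so the ion is Cu²⁺.

2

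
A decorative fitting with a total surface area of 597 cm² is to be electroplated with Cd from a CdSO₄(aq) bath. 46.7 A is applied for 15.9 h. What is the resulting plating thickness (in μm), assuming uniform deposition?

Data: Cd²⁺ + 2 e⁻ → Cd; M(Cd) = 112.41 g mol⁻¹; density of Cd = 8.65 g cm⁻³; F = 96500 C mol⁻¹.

Q = I·t = 46.70 × 57240 = 2673000 C; n(e⁻) = 27.70 mol.
n(Cd) = n(e⁻)/2 = 13.85 mol, so m = 13.85 × 112.41 = 1557 g.
Volume = m/ρ = 1557 / 8.65 = 180.0 cm³.
Thickness = V/A = 180.0 / 597 = 0.301 cm = 3010 μm.

3010 μm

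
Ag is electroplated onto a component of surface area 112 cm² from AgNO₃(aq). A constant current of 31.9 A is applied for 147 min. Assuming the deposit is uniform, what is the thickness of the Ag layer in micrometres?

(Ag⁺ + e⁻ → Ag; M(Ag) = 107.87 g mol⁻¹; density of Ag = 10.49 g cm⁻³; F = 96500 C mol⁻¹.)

2680 μm

Q = I·t = 31.90 × 8820.0 = 281400 C; n(e⁻) = 2.916 mol.
n(Ag) = n(e⁻)/1 = 2.916 mol, so m = 2.916 × 107.87 = 314.5 g.
Volume = m/ρ = 314.5 / 10.49 = 29.98 cm³.
Thickness = V/A = 29.98 / 112 = 0.268 cm = 2680 μm.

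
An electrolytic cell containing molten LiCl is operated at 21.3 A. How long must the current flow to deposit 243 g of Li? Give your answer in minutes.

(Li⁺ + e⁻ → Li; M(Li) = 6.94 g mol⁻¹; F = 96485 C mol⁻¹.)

2640 min

n(Li) = m/M = 243 / 6.94 = 35.01 mol.
Each Li atom requires 1 electron, so n(e⁻) = 1 × 35.01 = 35.01 mol.
Q = n(e⁻)·F = 35.01 × 96485 = 3378000 C.
t = Q/I = 3378000 / 21.30 A = 158600 s = 2640 min.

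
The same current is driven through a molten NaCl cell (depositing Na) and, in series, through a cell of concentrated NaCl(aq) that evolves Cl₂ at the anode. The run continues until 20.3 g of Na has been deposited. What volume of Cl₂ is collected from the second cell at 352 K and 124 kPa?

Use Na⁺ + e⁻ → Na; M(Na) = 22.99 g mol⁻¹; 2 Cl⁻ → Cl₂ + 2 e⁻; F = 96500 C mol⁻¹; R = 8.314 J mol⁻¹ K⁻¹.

10.4 L

n(Na) = 20.3 / 22.99 = 0.8830 mol, so n(e⁻) = 1 × 0.8830 = 0.8830 mol.
The cells are in series, so the same 0.8830 mol of electrons passes through the second cell.
2 Cl⁻ → Cl₂ + 2 e⁻ — 2 mol e⁻ per mol Cl₂, so n(Cl₂) = 0.8830/2 = 0.4415 mol.
V = nRT/P = (0.4415 × 8.314 × 352) / (124 × 10³) = 0.0104 m³ = 10.4 L.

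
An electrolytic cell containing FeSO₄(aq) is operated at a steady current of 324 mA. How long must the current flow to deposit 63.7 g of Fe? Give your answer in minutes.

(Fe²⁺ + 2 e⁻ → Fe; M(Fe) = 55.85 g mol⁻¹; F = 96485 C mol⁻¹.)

11300 min

n(Fe) = m/M = 63.7 / 55.85 = 1.141 mol.
Each Fe atom requires 2 electrons, so n(e⁻) = 2 × 1.141 = 2.281 mol.
Q = n(e⁻)·F = 2.281 × 96485 = 220100 C.
t = Q/I = 220100 / 0.3240 A = 679300 s = 11300 min.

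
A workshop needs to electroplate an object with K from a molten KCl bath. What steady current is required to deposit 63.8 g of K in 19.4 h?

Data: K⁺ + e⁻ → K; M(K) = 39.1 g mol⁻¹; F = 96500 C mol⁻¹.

2.25 A

n(K) = 63.8 / 39.1 = 1.632 mol.
n(e⁻) = 1 × 1.632 = 1.632 mol.
Q = n(e⁻)·F = 1.632 × 96500 = 157500 C.
I = Q/t = 157500 / 69840 s = 2.25 A.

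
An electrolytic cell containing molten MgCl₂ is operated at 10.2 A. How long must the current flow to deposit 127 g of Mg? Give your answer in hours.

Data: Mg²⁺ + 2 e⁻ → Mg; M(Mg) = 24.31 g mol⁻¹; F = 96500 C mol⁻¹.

n(Mg) = m/M = 127 / 24.31 = 5.224 mol.
Each Mg atom requires 2 electrons, so n(e⁻) = 2 × 5.224 = 10.45 mol.
Q = n(e⁻)·F = 10.45 × 96500 = 1008000 C.
t = Q/I = 1008000 / 10.20 A = 98850 s = 27.5 h.

27.5 h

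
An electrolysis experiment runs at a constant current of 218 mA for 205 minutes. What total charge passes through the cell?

Q = I·t = 0.2180 A × 12300 s = 2680 C.

2680 C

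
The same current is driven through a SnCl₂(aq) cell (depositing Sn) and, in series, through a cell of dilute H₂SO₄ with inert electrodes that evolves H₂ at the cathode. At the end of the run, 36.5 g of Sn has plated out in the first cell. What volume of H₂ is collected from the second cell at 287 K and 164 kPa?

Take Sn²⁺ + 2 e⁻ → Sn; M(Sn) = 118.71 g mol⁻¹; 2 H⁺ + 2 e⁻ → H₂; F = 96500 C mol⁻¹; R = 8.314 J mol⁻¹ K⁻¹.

4.47 L

n(Sn) = 36.5 / 118.71 = 0.3075 mol, so n(e⁻) = 2 × 0.3075 = 0.6149 mol.
The cells are in series, so the same 0.6149 mol of electrons passes through the second cell.
2 H⁺ + 2 e⁻ → H₂ — 2 mol e⁻ per mol H₂, so n(H₂) = 0.6149/2 = 0.3075 mol.
V = nRT/P = (0.3075 × 8.314 × 287) / (164 × 10³) = 0.00447 m³ = 4.47 L.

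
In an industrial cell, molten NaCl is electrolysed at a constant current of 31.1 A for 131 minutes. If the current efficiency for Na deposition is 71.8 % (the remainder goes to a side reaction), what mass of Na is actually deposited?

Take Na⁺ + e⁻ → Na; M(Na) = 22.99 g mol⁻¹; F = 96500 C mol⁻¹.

Q = I·t = 31.10 × 7860.0 = 244400 C.
n(e⁻) = 244400/96500 = 2.533 mol; theoretically n(Na) = 2.533/1 = 2.533 mol, m_theo = 58.24 g.
At 71.8 % efficiency, m_actual = 0.718 × 58.24 = 41.8 g.

41.8 g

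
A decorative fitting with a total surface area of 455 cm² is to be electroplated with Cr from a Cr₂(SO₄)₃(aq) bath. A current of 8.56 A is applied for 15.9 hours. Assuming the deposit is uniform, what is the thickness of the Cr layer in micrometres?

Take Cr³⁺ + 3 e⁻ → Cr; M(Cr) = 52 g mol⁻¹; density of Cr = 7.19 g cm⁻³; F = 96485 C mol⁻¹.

Q = I·t = 8.560 × 57240 = 490000 C; n(e⁻) = 5.078 mol.
n(Cr) = n(e⁻)/3 = 1.693 mol, so m = 1.693 × 52 = 88.02 g.
Volume = m/ρ = 88.02 / 7.19 = 12.24 cm³.
Thickness = V/A = 12.24 / 455 = 0.0269 cm = 269 μm.

269 μm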